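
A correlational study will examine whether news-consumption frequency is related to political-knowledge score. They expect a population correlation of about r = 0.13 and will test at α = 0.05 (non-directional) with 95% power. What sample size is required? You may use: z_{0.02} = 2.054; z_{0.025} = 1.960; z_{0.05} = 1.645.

Fisher's z: C = ½·ln((1+r)/(1−r)) = ½·ln(1.2989) = 0.1307.
n = ((z_{α/2} + z_β)/C)² + 3.
(1.960 + 1.645) / 0.1307 = 3.605 / 0.1307 = 27.582.
n = 27.582² + 3 = 760.78 + 3 = 763.8.
Round up.

n = 764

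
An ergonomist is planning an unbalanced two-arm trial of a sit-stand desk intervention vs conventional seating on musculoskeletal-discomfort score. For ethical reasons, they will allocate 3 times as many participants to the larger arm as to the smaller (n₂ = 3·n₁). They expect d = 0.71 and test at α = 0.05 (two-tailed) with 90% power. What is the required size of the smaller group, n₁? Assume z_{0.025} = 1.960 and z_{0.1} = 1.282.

With allocation ratio k = n₂/n₁ = 3, Var(x̄₁−x̄₂) = σ²(1/n₁ + 1/(k·n₁)) = σ²·(k+1)/(k·n₁).
So n₁ = (1 + 1/k)·((z_{α/2} + z_β)/d)² = 1.333 × (3.242/0.71)².
n₁ = 1.333 × 20.85 = 27.8.
Round up: n₁ = 28, giving n₂ = 3 × 28 = 84.

n₁ = 28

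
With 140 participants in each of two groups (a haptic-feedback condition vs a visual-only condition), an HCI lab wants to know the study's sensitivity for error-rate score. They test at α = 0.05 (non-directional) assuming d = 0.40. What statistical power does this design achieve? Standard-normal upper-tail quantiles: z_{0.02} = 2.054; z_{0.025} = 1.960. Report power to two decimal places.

For two equal groups, power = Φ(d·√(n/2) − z_{α/2}).
d·√(n/2) = 0.40 × √(140/2) = 0.40 × 8.367 = 3.347.
z_β = 3.347 − 1.960 = 1.387.
Power = Φ(1.387) = 0.917.

power ≈ 0.92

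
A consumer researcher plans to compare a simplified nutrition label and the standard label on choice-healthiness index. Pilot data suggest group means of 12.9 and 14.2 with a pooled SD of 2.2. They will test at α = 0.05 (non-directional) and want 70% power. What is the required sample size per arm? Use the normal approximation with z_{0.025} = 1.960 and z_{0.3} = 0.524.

Cohen's d = |M₁ − M₂| / SD_pooled = |12.9 − 14.2| / 2.2 = 1.3 / 2.2 = 0.591.
For two independent groups with equal n: n = 2·((z_{α/2} + z_β) / d)².
z_{α/2} + z_β = 1.960 + 0.524 = 2.484.
n = 2 × (2.484 / 0.591)² = 2 × 4.203² = 2 × 17.67 = 35.3.
Round up to the next whole participant.

n = 36 per group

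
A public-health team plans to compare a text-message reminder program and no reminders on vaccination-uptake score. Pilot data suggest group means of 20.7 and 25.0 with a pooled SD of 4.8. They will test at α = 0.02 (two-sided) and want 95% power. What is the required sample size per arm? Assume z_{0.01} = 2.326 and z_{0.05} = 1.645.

Cohen's d = |M₁ − M₂| / SD_pooled = |20.7 − 25.0| / 4.8 = 4.3 / 4.8 = 0.896.
For two independent groups with equal n: n = 2·((z_{α/2} + z_β) / d)².
z_{α/2} + z_β = 2.326 + 1.645 = 3.971.
n = 2 × (3.971 / 0.896)² = 2 × 4.432² = 2 × 19.64 = 39.3.
Round up to the next whole participant.

n = 40 per group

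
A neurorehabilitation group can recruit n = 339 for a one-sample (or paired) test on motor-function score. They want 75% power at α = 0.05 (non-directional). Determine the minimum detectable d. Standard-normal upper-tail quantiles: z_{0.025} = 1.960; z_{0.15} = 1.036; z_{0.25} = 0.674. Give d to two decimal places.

For a single sample (or paired design) of n = 339: d_min = (z_{α/2} + z_β)/√n.
z-sum = 1.960 + 0.674 = 2.634.
d_min = 2.634 / √339 = 2.634 / 18.412 = 0.143.

d_min ≈ 0.14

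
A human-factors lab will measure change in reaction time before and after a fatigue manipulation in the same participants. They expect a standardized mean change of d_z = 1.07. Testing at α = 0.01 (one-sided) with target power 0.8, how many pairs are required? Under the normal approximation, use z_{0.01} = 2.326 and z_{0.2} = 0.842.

n = 9 pairs

For a paired (one-sample on differences) test: n = ((z_{α} + z_β) / d)².
z_{α} + z_β = 2.326 + 0.842 = 3.168.
n = (3.168 / 1.07)² = 2.961² = 8.77.
Round up.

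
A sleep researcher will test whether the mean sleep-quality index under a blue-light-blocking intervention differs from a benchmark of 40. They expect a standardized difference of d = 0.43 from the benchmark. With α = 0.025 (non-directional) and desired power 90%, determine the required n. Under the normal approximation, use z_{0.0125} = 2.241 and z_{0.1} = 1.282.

For a one-sample test: n = ((z_{α/2} + z_β) / d)².
z_{α/2} + z_β = 2.241 + 1.282 = 3.523.
n = (3.523 / 0.43)² = 8.193² = 67.13.
Round up.

n = 68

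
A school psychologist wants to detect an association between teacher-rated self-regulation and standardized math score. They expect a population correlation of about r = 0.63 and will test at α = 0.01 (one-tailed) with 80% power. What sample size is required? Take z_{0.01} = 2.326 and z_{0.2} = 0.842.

n = 22

Fisher's z: C = ½·ln((1+r)/(1−r)) = ½·ln(4.4054) = 0.7414.
n = ((z_{α} + z_β)/C)² + 3.
(2.326 + 0.842) / 0.7414 = 3.168 / 0.7414 = 4.273.
n = 4.273² + 3 = 18.26 + 3 = 21.3.
Round up.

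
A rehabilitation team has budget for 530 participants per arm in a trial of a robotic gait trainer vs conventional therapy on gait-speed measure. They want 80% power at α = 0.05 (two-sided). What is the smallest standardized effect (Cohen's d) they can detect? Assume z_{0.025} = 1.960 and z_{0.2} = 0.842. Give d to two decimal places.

d_min ≈ 0.17

For two independent groups of n = 530 each: d_min = (z_{α/2} + z_β)·√(2/n).
z-sum = 1.960 + 0.842 = 2.802.
d_min = 2.802 × √(2/530) = 2.802 × 0.0614 = 0.172.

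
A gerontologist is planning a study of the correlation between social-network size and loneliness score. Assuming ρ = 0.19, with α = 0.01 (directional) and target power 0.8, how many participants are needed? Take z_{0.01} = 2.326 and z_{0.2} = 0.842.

n = 275

Fisher's z: C = ½·ln((1+r)/(1−r)) = ½·ln(1.4691) = 0.1923.
n = ((z_{α} + z_β)/C)² + 3.
(2.326 + 0.842) / 0.1923 = 3.168 / 0.1923 = 16.474.
n = 16.474² + 3 = 271.40 + 3 = 274.4.
Round up.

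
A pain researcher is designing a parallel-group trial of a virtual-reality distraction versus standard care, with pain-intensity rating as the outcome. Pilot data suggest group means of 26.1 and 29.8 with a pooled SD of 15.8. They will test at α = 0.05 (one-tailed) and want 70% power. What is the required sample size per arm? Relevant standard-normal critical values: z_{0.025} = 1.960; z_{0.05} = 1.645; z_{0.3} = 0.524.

n = 172 per group

Cohen's d = |M₁ − M₂| / SD_pooled = |26.1 − 29.8| / 15.8 = 3.7 / 15.8 = 0.234.
For two independent groups with equal n: n = 2·((z_{α} + z_β) / d)².
z_{α} + z_β = 1.645 + 0.524 = 2.169.
n = 2 × (2.169 / 0.234)² = 2 × 9.269² = 2 × 85.92 = 171.8.
Round up to the next whole participant.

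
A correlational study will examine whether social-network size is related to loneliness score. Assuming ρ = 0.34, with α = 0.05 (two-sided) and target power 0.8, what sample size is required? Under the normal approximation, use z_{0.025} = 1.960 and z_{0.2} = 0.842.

n = 66

Fisher's z: C = ½·ln((1+r)/(1−r)) = ½·ln(2.0303) = 0.3541.
n = ((z_{α/2} + z_β)/C)² + 3.
(1.960 + 0.842) / 0.3541 = 2.802 / 0.3541 = 7.913.
n = 7.913² + 3 = 62.62 + 3 = 65.6.
Round up.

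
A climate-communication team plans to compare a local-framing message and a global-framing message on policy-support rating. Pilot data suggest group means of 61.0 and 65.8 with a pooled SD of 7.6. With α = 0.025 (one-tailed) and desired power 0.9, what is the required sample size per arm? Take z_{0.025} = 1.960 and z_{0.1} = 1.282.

Cohen's d = |M₁ − M₂| / SD_pooled = |61.0 − 65.8| / 7.6 = 4.8 / 7.6 = 0.632.
For two independent groups with equal n: n = 2·((z_{α} + z_β) / d)².
z_{α} + z_β = 1.960 + 1.282 = 3.242.
n = 2 × (3.242 / 0.632)² = 2 × 5.130² = 2 × 26.31 = 52.6.
Round up to the next whole participant.

n = 53 per group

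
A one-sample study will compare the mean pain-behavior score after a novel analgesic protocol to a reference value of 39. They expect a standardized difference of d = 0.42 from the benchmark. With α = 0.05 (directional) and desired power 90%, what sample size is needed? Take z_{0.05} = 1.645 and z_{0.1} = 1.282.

For a one-sample test: n = ((z_{α} + z_β) / d)².
z_{α} + z_β = 1.645 + 1.282 = 2.927.
n = (2.927 / 0.42)² = 6.969² = 48.57.
Round up.

n = 49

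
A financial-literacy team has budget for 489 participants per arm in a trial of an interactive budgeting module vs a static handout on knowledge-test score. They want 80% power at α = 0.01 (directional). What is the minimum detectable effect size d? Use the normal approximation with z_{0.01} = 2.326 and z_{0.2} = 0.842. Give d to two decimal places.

d_min ≈ 0.20

For two independent groups of n = 489 each: d_min = (z_{α} + z_β)·√(2/n).
z-sum = 2.326 + 0.842 = 3.168.
d_min = 3.168 × √(2/489) = 3.168 × 0.0640 = 0.203.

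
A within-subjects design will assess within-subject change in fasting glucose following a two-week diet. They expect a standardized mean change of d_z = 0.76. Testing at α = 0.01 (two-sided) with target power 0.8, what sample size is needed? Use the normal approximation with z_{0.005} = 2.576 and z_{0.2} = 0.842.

For a paired (one-sample on differences) test: n = ((z_{α/2} + z_β) / d)².
z_{α/2} + z_β = 2.576 + 0.842 = 3.418.
n = (3.418 / 0.76)² = 4.497² = 20.23.
Round up.

n = 21 pairs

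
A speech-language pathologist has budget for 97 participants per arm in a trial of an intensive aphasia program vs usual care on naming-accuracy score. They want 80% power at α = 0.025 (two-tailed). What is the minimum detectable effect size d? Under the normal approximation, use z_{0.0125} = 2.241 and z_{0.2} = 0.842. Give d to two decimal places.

d_min ≈ 0.44

For two independent groups of n = 97 each: d_min = (z_{α/2} + z_β)·√(2/n).
z-sum = 2.241 + 0.842 = 3.083.
d_min = 3.083 × √(2/97) = 3.083 × 0.1436 = 0.443.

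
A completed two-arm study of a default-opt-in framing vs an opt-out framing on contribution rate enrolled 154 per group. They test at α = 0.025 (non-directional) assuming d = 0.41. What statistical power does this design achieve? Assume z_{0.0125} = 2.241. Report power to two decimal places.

power ≈ 0.91

For two equal groups, power = Φ(d·√(n/2) − z_{α/2}).
d·√(n/2) = 0.41 × √(154/2) = 0.41 × 8.775 = 3.598.
z_β = 3.598 − 2.241 = 1.357.
Power = Φ(1.357) = 0.913.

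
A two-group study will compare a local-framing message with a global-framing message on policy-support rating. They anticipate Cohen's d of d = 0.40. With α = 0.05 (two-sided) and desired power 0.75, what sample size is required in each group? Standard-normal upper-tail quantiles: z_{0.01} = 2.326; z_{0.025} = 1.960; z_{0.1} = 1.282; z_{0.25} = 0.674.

For two independent groups with equal n: n = 2·((z_{α/2} + z_β) / d)².
z_{α/2} + z_β = 1.960 + 0.674 = 2.634.
n = 2 × (2.634 / 0.40)² = 2 × 6.585² = 2 × 43.36 = 86.7.
Round up to the next whole participant.

n = 87 per group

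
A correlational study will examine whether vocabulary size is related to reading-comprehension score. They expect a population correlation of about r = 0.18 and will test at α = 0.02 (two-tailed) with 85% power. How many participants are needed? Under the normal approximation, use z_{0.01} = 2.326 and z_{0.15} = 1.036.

Fisher's z: C = ½·ln((1+r)/(1−r)) = ½·ln(1.4390) = 0.1820.
n = ((z_{α/2} + z_β)/C)² + 3.
(2.326 + 1.036) / 0.1820 = 3.362 / 0.1820 = 18.473.
n = 18.473² + 3 = 341.23 + 3 = 344.2.
Round up.

n = 345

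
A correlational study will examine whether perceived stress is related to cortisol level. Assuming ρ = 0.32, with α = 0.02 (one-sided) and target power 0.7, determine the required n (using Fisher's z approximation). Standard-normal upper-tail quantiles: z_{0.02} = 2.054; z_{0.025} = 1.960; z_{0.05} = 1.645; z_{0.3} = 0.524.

n = 64

Fisher's z: C = ½·ln((1+r)/(1−r)) = ½·ln(1.9412) = 0.3316.
n = ((z_{α} + z_β)/C)² + 3.
(2.054 + 0.524) / 0.3316 = 2.578 / 0.3316 = 7.774.
n = 7.774² + 3 = 60.44 + 3 = 63.4.
Round up.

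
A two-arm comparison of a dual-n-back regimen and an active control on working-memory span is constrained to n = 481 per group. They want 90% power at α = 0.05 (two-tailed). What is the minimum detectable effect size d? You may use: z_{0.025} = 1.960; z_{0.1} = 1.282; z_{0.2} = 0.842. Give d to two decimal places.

d_min ≈ 0.21

For two independent groups of n = 481 each: d_min = (z_{α/2} + z_β)·√(2/n).
z-sum = 1.960 + 1.282 = 3.242.
d_min = 3.242 × √(2/481) = 3.242 × 0.0645 = 0.209.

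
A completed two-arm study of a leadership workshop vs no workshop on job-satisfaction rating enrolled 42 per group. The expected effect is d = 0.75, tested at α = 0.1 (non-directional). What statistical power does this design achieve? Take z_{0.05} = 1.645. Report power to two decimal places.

For two equal groups, power = Φ(d·√(n/2) − z_{α/2}).
d·√(n/2) = 0.75 × √(42/2) = 0.75 × 4.583 = 3.437.
z_β = 3.437 − 1.645 = 1.792.
Power = Φ(1.792) = 0.963.

power ≈ 0.96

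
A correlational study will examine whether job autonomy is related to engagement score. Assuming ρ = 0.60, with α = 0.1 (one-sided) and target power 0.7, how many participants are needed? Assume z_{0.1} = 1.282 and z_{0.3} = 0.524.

n = 10

Fisher's z: C = ½·ln((1+r)/(1−r)) = ½·ln(4.0000) = 0.6931.
n = ((z_{α} + z_β)/C)² + 3.
(1.282 + 0.524) / 0.6931 = 1.806 / 0.6931 = 2.606.
n = 2.606² + 3 = 6.79 + 3 = 9.8.
Round up.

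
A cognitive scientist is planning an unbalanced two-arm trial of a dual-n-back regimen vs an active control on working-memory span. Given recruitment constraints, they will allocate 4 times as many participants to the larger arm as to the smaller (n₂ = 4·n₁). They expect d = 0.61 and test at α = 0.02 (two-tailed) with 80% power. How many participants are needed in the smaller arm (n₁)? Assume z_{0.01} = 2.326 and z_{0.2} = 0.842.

With allocation ratio k = n₂/n₁ = 4, Var(x̄₁−x̄₂) = σ²(1/n₁ + 1/(k·n₁)) = σ²·(k+1)/(k·n₁).
So n₁ = (1 + 1/k)·((z_{α/2} + z_β)/d)² = 1.250 × (3.168/0.61)².
n₁ = 1.250 × 26.97 = 33.7.
Round up: n₁ = 34, giving n₂ = 4 × 34 = 136.

n₁ = 34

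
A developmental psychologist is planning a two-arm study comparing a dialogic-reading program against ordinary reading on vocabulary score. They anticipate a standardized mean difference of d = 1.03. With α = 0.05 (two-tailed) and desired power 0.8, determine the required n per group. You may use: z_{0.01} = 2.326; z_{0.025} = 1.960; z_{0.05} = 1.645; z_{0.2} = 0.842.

For two independent groups with equal n: n = 2·((z_{α/2} + z_β) / d)².
z_{α/2} + z_β = 1.960 + 0.842 = 2.802.
n = 2 × (2.802 / 1.03)² = 2 × 2.720² = 2 × 7.40 = 14.8.
Round up to the next whole participant.

n = 15 per group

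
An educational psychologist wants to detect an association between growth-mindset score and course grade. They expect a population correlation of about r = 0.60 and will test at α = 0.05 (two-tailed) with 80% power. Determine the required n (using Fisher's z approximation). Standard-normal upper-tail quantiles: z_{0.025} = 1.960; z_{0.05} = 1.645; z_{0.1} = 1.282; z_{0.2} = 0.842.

n = 20

Fisher's z: C = ½·ln((1+r)/(1−r)) = ½·ln(4.0000) = 0.6931.
n = ((z_{α/2} + z_β)/C)² + 3.
(1.960 + 0.842) / 0.6931 = 2.802 / 0.6931 = 4.043.
n = 4.043² + 3 = 16.34 + 3 = 19.3.
Round up.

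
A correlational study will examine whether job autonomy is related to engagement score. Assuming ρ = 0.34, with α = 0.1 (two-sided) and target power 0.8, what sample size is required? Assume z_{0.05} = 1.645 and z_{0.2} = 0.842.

n = 53

Fisher's z: C = ½·ln((1+r)/(1−r)) = ½·ln(2.0303) = 0.3541.
n = ((z_{α/2} + z_β)/C)² + 3.
(1.645 + 0.842) / 0.3541 = 2.487 / 0.3541 = 7.023.
n = 7.023² + 3 = 49.33 + 3 = 52.3.
Round up.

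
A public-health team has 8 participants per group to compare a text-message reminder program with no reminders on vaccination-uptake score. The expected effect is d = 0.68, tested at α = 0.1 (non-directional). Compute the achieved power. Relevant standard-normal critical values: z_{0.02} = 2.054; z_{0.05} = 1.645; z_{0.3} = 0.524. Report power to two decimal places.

For two equal groups, power = Φ(d·√(n/2) − z_{α/2}).
d·√(n/2) = 0.68 × √(8/2) = 0.68 × 2.000 = 1.360.
z_β = 1.360 − 1.645 = -0.285.
Power = Φ(-0.285) = 0.388.

power ≈ 0.39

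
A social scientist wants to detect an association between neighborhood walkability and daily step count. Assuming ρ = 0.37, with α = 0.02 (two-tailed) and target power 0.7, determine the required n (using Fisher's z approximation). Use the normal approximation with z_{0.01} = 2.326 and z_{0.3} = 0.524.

n = 57

Fisher's z: C = ½·ln((1+r)/(1−r)) = ½·ln(2.1746) = 0.3884.
n = ((z_{α/2} + z_β)/C)² + 3.
(2.326 + 0.524) / 0.3884 = 2.850 / 0.3884 = 7.338.
n = 7.338² + 3 = 53.84 + 3 = 56.8.
Round up.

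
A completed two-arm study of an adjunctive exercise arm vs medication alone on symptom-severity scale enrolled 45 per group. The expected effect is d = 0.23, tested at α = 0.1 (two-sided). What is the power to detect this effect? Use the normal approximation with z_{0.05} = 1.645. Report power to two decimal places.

For two equal groups, power = Φ(d·√(n/2) − z_{α/2}).
d·√(n/2) = 0.23 × √(45/2) = 0.23 × 4.743 = 1.091.
z_β = 1.091 − 1.645 = -0.554.
Power = Φ(-0.554) = 0.290.

power ≈ 0.29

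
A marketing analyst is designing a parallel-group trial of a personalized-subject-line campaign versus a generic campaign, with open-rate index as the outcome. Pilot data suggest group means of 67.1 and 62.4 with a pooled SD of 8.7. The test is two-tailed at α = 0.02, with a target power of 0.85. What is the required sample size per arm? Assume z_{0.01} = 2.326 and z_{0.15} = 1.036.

n = 78 per group

Cohen's d = |M₁ − M₂| / SD_pooled = |67.1 − 62.4| / 8.7 = 4.7 / 8.7 = 0.540.
For two independent groups with equal n: n = 2·((z_{α/2} + z_β) / d)².
z_{α/2} + z_β = 2.326 + 1.036 = 3.362.
n = 2 × (3.362 / 0.540)² = 2 × 6.226² = 2 × 38.76 = 77.5.
Round up to the next whole participant.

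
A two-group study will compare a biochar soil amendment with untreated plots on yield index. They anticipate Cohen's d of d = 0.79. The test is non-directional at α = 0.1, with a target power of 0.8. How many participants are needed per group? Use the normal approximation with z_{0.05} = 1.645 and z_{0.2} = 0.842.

n = 20 per group

For two independent groups with equal n: n = 2·((z_{α/2} + z_β) / d)².
z_{α/2} + z_β = 1.645 + 0.842 = 2.487.
n = 2 × (2.487 / 0.79)² = 2 × 3.148² = 2 × 9.91 = 19.8.
Round up to the next whole participant.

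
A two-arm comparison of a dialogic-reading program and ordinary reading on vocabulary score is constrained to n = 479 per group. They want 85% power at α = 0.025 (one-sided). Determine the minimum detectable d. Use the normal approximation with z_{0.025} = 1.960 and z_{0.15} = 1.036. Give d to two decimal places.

For two independent groups of n = 479 each: d_min = (z_{α} + z_β)·√(2/n).
z-sum = 1.960 + 1.036 = 2.996.
d_min = 2.996 × √(2/479) = 2.996 × 0.0646 = 0.194.

d_min ≈ 0.19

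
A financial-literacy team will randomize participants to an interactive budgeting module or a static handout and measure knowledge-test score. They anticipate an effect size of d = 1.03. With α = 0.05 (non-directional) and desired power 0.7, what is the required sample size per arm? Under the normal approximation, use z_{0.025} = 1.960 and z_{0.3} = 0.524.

n = 12 per group

For two independent groups with equal n: n = 2·((z_{α/2} + z_β) / d)².
z_{α/2} + z_β = 1.960 + 0.524 = 2.484.
n = 2 × (2.484 / 1.03)² = 2 × 2.412² = 2 × 5.82 = 11.6.
Round up to the next whole participant.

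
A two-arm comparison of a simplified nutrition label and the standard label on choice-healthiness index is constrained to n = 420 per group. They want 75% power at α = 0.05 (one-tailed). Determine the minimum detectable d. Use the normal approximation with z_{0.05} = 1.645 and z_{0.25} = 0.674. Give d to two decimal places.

For two independent groups of n = 420 each: d_min = (z_{α} + z_β)·√(2/n).
z-sum = 1.645 + 0.674 = 2.319.
d_min = 2.319 × √(2/420) = 2.319 × 0.0690 = 0.160.

d_min ≈ 0.16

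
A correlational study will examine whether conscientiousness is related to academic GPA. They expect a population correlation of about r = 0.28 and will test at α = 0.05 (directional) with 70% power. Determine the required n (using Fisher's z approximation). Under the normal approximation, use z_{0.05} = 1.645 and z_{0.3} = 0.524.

Fisher's z: C = ½·ln((1+r)/(1−r)) = ½·ln(1.7778) = 0.2877.
n = ((z_{α} + z_β)/C)² + 3.
(1.645 + 0.524) / 0.2877 = 2.169 / 0.2877 = 7.539.
n = 7.539² + 3 = 56.84 + 3 = 59.8.
Round up.

n = 60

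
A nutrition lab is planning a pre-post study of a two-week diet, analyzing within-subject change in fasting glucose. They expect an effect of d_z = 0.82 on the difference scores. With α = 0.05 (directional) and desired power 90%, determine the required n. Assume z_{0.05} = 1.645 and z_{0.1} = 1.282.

n = 13 pairs

For a paired (one-sample on differences) test: n = ((z_{α} + z_β) / d)².
z_{α} + z_β = 1.645 + 1.282 = 2.927.
n = (2.927 / 0.82)² = 3.570² = 12.74.
Round up.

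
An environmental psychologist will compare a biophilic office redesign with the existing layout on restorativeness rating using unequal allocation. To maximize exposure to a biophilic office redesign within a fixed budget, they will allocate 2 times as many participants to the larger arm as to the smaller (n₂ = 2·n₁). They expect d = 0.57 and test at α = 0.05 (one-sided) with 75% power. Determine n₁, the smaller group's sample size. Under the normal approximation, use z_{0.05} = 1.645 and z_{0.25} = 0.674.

n₁ = 25

With allocation ratio k = n₂/n₁ = 2, Var(x̄₁−x̄₂) = σ²(1/n₁ + 1/(k·n₁)) = σ²·(k+1)/(k·n₁).
So n₁ = (1 + 1/k)·((z_{α} + z_β)/d)² = 1.500 × (2.319/0.57)².
n₁ = 1.500 × 16.55 = 24.8.
Round up: n₁ = 25, giving n₂ = 2 × 25 = 50.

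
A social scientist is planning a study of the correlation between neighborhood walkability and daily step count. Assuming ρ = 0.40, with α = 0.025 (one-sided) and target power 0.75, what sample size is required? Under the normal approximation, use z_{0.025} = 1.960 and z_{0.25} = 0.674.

Fisher's z: C = ½·ln((1+r)/(1−r)) = ½·ln(2.3333) = 0.4236.
n = ((z_{α} + z_β)/C)² + 3.
(1.960 + 0.674) / 0.4236 = 2.634 / 0.4236 = 6.218.
n = 6.218² + 3 = 38.67 + 3 = 41.7.
Round up.

n = 42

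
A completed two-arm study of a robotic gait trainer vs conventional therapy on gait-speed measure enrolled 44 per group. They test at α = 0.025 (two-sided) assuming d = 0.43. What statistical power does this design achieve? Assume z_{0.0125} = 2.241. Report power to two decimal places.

For two equal groups, power = Φ(d·√(n/2) − z_{α/2}).
d·√(n/2) = 0.43 × √(44/2) = 0.43 × 4.690 = 2.017.
z_β = 2.017 − 2.241 = -0.224.
Power = Φ(-0.224) = 0.411.

power ≈ 0.41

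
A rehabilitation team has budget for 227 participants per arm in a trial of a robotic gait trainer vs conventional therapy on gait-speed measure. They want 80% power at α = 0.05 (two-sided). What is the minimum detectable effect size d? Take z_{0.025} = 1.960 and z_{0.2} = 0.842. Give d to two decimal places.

For two independent groups of n = 227 each: d_min = (z_{α/2} + z_β)·√(2/n).
z-sum = 1.960 + 0.842 = 2.802.
d_min = 2.802 × √(2/227) = 2.802 × 0.0939 = 0.263.

d_min ≈ 0.26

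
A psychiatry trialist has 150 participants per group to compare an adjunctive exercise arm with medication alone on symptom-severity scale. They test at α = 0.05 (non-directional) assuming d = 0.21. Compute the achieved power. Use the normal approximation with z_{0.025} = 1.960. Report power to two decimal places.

For two equal groups, power = Φ(d·√(n/2) − z_{α/2}).
d·√(n/2) = 0.21 × √(150/2) = 0.21 × 8.660 = 1.819.
z_β = 1.819 − 1.960 = -0.141.
Power = Φ(-0.141) = 0.444.

power ≈ 0.44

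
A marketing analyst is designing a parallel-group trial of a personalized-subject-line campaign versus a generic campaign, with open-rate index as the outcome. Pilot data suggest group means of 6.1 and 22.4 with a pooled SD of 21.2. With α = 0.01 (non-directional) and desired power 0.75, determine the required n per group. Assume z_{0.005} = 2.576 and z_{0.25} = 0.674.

n = 36 per group

Cohen's d = |M₁ − M₂| / SD_pooled = |6.1 − 22.4| / 21.2 = 16.3 / 21.2 = 0.769.
For two independent groups with equal n: n = 2·((z_{α/2} + z_β) / d)².
z_{α/2} + z_β = 2.576 + 0.674 = 3.250.
n = 2 × (3.250 / 0.769)² = 2 × 4.226² = 2 × 17.86 = 35.7.
Round up to the next whole participant.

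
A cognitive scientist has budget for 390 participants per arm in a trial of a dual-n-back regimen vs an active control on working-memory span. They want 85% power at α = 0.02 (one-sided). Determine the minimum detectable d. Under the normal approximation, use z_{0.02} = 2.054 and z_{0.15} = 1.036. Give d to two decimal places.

For two independent groups of n = 390 each: d_min = (z_{α} + z_β)·√(2/n).
z-sum = 2.054 + 1.036 = 3.090.
d_min = 3.090 × √(2/390) = 3.090 × 0.0716 = 0.221.

d_min ≈ 0.22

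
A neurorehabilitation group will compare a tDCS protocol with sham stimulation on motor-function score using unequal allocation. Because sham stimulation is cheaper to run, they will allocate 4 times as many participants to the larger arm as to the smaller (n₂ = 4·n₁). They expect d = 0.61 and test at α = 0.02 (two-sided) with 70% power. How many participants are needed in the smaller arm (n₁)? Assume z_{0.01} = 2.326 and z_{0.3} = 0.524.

n₁ = 28

With allocation ratio k = n₂/n₁ = 4, Var(x̄₁−x̄₂) = σ²(1/n₁ + 1/(k·n₁)) = σ²·(k+1)/(k·n₁).
So n₁ = (1 + 1/k)·((z_{α/2} + z_β)/d)² = 1.250 × (2.850/0.61)².
n₁ = 1.250 × 21.83 = 27.3.
Round up: n₁ = 28, giving n₂ = 4 × 28 = 112.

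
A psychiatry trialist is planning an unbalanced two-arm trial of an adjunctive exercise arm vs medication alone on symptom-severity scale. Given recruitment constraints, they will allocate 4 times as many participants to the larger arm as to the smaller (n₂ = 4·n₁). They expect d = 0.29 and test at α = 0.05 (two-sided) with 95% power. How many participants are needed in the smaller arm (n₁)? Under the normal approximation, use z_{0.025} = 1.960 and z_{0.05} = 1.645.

n₁ = 194

With allocation ratio k = n₂/n₁ = 4, Var(x̄₁−x̄₂) = σ²(1/n₁ + 1/(k·n₁)) = σ²·(k+1)/(k·n₁).
So n₁ = (1 + 1/k)·((z_{α/2} + z_β)/d)² = 1.250 × (3.605/0.29)².
n₁ = 1.250 × 154.53 = 193.2.
Round up: n₁ = 194, giving n₂ = 4 × 194 = 776.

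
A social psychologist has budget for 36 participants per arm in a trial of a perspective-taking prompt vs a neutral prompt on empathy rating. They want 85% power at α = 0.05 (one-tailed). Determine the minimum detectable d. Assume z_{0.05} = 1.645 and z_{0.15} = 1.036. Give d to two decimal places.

For two independent groups of n = 36 each: d_min = (z_{α} + z_β)·√(2/n).
z-sum = 1.645 + 1.036 = 2.681.
d_min = 2.681 × √(2/36) = 2.681 × 0.2357 = 0.632.

d_min ≈ 0.63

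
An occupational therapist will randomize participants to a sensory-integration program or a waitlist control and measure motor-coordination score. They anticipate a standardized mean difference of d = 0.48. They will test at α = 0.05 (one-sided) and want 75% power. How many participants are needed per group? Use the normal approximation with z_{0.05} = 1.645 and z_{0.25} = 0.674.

For two independent groups with equal n: n = 2·((z_{α} + z_β) / d)².
z_{α} + z_β = 1.645 + 0.674 = 2.319.
n = 2 × (2.319 / 0.48)² = 2 × 4.831² = 2 × 23.34 = 46.7.
Round up to the next whole participant.

n = 47 per group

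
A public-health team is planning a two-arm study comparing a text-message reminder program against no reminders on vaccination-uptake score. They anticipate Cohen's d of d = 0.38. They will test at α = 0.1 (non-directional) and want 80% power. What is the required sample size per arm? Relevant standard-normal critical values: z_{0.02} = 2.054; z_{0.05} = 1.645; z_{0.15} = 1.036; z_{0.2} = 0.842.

For two independent groups with equal n: n = 2·((z_{α/2} + z_β) / d)².
z_{α/2} + z_β = 1.645 + 0.842 = 2.487.
n = 2 × (2.487 / 0.38)² = 2 × 6.545² = 2 × 42.83 = 85.7.
Round up to the next whole participant.

n = 86 per group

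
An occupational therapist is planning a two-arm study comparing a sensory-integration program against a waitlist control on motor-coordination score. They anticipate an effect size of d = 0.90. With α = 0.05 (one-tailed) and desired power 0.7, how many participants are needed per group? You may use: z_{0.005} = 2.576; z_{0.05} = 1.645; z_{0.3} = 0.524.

n = 12 per group

For two independent groups with equal n: n = 2·((z_{α} + z_β) / d)².
z_{α} + z_β = 1.645 + 0.524 = 2.169.
n = 2 × (2.169 / 0.90)² = 2 × 2.410² = 2 × 5.81 = 11.6.
Round up to the next whole participant.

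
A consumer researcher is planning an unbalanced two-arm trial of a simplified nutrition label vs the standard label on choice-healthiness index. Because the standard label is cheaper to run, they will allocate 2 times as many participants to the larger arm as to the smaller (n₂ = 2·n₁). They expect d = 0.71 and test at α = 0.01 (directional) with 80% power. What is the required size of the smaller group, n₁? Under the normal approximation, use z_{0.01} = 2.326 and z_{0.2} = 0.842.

With allocation ratio k = n₂/n₁ = 2, Var(x̄₁−x̄₂) = σ²(1/n₁ + 1/(k·n₁)) = σ²·(k+1)/(k·n₁).
So n₁ = (1 + 1/k)·((z_{α} + z_β)/d)² = 1.500 × (3.168/0.71)².
n₁ = 1.500 × 19.91 = 29.9.
Round up: n₁ = 30, giving n₂ = 2 × 30 = 60.

n₁ = 30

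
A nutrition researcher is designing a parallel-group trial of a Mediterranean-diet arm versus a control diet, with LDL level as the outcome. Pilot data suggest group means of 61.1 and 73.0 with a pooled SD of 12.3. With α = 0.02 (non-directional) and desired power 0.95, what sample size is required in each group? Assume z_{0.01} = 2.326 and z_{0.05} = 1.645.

n = 34 per group

Cohen's d = |M₁ − M₂| / SD_pooled = |61.1 − 73.0| / 12.3 = 11.9 / 12.3 = 0.967.
For two independent groups with equal n: n = 2·((z_{α/2} + z_β) / d)².
z_{α/2} + z_β = 2.326 + 1.645 = 3.971.
n = 2 × (3.971 / 0.967)² = 2 × 4.107² = 2 × 16.86 = 33.7.
Round up to the next whole participant.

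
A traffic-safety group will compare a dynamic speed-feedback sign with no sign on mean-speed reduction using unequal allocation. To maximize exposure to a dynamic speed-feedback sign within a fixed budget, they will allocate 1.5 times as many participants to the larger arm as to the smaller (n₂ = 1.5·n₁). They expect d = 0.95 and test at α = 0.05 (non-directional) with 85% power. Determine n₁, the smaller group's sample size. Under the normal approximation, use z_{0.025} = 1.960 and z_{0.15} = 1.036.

With allocation ratio k = n₂/n₁ = 1.5, Var(x̄₁−x̄₂) = σ²(1/n₁ + 1/(k·n₁)) = σ²·(k+1)/(k·n₁).
So n₁ = (1 + 1/k)·((z_{α/2} + z_β)/d)² = 1.667 × (2.996/0.95)².
n₁ = 1.667 × 9.95 = 16.6.
Round up: n₁ = 17, giving n₂ = ⌈1.5 × 17⌉ = ⌈25.5⌉ = 26.

n₁ = 17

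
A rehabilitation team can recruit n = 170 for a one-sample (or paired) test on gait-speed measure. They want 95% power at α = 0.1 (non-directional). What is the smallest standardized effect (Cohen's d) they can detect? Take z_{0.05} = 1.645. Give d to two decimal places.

For a single sample (or paired design) of n = 170: d_min = (z_{α/2} + z_β)/√n.
z-sum = 1.645 + 1.645 = 3.290.
d_min = 3.290 / √170 = 3.290 / 13.038 = 0.252.

d_min ≈ 0.25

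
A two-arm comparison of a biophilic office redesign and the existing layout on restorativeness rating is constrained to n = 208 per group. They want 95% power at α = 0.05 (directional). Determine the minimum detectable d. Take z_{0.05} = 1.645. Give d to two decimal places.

For two independent groups of n = 208 each: d_min = (z_{α} + z_β)·√(2/n).
z-sum = 1.645 + 1.645 = 3.290.
d_min = 3.290 × √(2/208) = 3.290 × 0.0981 = 0.323.

d_min ≈ 0.32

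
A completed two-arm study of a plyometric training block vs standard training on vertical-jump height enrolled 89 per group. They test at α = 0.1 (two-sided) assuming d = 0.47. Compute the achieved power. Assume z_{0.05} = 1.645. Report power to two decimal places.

For two equal groups, power = Φ(d·√(n/2) − z_{α/2}).
d·√(n/2) = 0.47 × √(89/2) = 0.47 × 6.671 = 3.135.
z_β = 3.135 − 1.645 = 1.490.
Power = Φ(1.490) = 0.932.

power ≈ 0.93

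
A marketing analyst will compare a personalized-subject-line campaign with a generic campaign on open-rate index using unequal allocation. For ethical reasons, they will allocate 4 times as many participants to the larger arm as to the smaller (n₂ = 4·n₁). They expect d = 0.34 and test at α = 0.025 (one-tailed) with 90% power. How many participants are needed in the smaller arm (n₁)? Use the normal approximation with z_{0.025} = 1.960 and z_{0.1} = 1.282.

n₁ = 114

With allocation ratio k = n₂/n₁ = 4, Var(x̄₁−x̄₂) = σ²(1/n₁ + 1/(k·n₁)) = σ²·(k+1)/(k·n₁).
So n₁ = (1 + 1/k)·((z_{α} + z_β)/d)² = 1.250 × (3.242/0.34)².
n₁ = 1.250 × 90.92 = 113.7.
Round up: n₁ = 114, giving n₂ = 4 × 114 = 456.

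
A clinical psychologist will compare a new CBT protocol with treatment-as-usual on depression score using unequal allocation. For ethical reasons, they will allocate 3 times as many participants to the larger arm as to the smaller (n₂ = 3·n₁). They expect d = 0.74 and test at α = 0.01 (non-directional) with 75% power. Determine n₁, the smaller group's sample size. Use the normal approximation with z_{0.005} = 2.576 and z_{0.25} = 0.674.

n₁ = 26

With allocation ratio k = n₂/n₁ = 3, Var(x̄₁−x̄₂) = σ²(1/n₁ + 1/(k·n₁)) = σ²·(k+1)/(k·n₁).
So n₁ = (1 + 1/k)·((z_{α/2} + z_β)/d)² = 1.333 × (3.250/0.74)².
n₁ = 1.333 × 19.29 = 25.7.
Round up: n₁ = 26, giving n₂ = 3 × 26 = 78.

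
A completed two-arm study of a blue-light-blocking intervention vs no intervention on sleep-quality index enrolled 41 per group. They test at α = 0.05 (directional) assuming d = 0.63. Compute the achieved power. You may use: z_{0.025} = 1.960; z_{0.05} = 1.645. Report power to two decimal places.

power ≈ 0.89

For two equal groups, power = Φ(d·√(n/2) − z_{α}).
d·√(n/2) = 0.63 × √(41/2) = 0.63 × 4.528 = 2.852.
z_β = 2.852 − 1.645 = 1.207.
Power = Φ(1.207) = 0.886.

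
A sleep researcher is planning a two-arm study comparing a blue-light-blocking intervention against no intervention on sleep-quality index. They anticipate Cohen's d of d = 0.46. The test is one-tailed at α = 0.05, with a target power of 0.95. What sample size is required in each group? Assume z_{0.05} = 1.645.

For two independent groups with equal n: n = 2·((z_{α} + z_β) / d)².
z_{α} + z_β = 1.645 + 1.645 = 3.290.
n = 2 × (3.290 / 0.46)² = 2 × 7.152² = 2 × 51.15 = 102.3.
Round up to the next whole participant.

n = 103 per group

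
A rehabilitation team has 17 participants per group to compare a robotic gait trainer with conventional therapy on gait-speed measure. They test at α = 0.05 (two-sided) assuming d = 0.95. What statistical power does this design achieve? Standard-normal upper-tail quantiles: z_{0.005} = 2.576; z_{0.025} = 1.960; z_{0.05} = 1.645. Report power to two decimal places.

power ≈ 0.79

For two equal groups, power = Φ(d·√(n/2) − z_{α/2}).
d·√(n/2) = 0.95 × √(17/2) = 0.95 × 2.915 = 2.770.
z_β = 2.770 − 1.960 = 0.810.
Power = Φ(0.810) = 0.791.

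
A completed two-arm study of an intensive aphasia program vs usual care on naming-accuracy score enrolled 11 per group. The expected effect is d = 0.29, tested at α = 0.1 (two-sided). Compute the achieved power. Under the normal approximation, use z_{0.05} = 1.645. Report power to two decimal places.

power ≈ 0.17

For two equal groups, power = Φ(d·√(n/2) − z_{α/2}).
d·√(n/2) = 0.29 × √(11/2) = 0.29 × 2.345 = 0.680.
z_β = 0.680 − 1.645 = -0.965.
Power = Φ(-0.965) = 0.167.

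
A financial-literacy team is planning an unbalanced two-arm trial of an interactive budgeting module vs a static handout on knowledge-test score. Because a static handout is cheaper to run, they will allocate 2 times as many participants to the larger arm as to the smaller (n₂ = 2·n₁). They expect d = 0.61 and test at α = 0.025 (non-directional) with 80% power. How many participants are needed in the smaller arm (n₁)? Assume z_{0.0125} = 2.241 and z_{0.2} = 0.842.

With allocation ratio k = n₂/n₁ = 2, Var(x̄₁−x̄₂) = σ²(1/n₁ + 1/(k·n₁)) = σ²·(k+1)/(k·n₁).
So n₁ = (1 + 1/k)·((z_{α/2} + z_β)/d)² = 1.500 × (3.083/0.61)².
n₁ = 1.500 × 25.54 = 38.3.
Round up: n₁ = 39, giving n₂ = 2 × 39 = 78.

n₁ = 39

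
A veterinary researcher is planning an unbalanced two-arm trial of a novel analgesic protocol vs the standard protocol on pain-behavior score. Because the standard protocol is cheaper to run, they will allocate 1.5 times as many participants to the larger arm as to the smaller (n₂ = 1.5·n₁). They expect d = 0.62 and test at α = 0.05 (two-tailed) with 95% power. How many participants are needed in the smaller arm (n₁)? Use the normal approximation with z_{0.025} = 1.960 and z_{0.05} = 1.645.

n₁ = 57

With allocation ratio k = n₂/n₁ = 1.5, Var(x̄₁−x̄₂) = σ²(1/n₁ + 1/(k·n₁)) = σ²·(k+1)/(k·n₁).
So n₁ = (1 + 1/k)·((z_{α/2} + z_β)/d)² = 1.667 × (3.605/0.62)².
n₁ = 1.667 × 33.81 = 56.3.
Round up: n₁ = 57, giving n₂ = ⌈1.5 × 57⌉ = ⌈85.5⌉ = 86.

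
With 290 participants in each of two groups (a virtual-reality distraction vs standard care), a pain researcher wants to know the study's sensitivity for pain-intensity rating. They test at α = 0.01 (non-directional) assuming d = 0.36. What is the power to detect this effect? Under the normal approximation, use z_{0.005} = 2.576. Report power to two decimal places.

For two equal groups, power = Φ(d·√(n/2) − z_{α/2}).
d·√(n/2) = 0.36 × √(290/2) = 0.36 × 12.042 = 4.335.
z_β = 4.335 − 2.576 = 1.759.
Power = Φ(1.759) = 0.961.

power ≈ 0.96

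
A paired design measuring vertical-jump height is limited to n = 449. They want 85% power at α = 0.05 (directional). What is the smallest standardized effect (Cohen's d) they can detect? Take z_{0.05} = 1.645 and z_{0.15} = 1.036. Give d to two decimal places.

For a single sample (or paired design) of n = 449: d_min = (z_{α} + z_β)/√n.
z-sum = 1.645 + 1.036 = 2.681.
d_min = 2.681 / √449 = 2.681 / 21.190 = 0.127.

d_min ≈ 0.13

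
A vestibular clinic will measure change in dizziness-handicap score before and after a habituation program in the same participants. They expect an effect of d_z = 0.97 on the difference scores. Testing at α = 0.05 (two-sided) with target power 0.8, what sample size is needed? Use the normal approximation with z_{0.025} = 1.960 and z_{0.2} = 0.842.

For a paired (one-sample on differences) test: n = ((z_{α/2} + z_β) / d)².
z_{α/2} + z_β = 1.960 + 0.842 = 2.802.
n = (2.802 / 0.97)² = 2.889² = 8.34.
Round up.

n = 9 pairs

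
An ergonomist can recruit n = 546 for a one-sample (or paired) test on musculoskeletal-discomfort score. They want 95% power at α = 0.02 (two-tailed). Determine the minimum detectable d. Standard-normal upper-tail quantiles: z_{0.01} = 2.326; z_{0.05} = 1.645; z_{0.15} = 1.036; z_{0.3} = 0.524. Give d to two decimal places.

d_min ≈ 0.17

For a single sample (or paired design) of n = 546: d_min = (z_{α/2} + z_β)/√n.
z-sum = 2.326 + 1.645 = 3.971.
d_min = 3.971 / √546 = 3.971 / 23.367 = 0.170.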